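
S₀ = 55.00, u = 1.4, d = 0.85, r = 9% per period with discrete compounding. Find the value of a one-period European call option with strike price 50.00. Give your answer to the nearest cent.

10.81

Risk-neutral probability p = (1 + 0.09 − 0.85)/(1.4 − 0.85) = 0.2400/0.5500 = 0.4364
Terminal stock prices: S_u = 77, S_d = 46.75
Terminal payoffs (S − K): max(27, 0) = 27, max(-3.25, 0) = 0
Node 0 (S = 55): V_0 = 1/1.09·[0.4364·27.0000 + 0.5636·0.0000] = 10.8090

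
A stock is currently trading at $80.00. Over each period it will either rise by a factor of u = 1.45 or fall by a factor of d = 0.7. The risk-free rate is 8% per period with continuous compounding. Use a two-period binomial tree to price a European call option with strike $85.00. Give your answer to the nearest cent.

Risk-neutral probability p = (e^0.08 − 0.7)/(1.45 − 0.7) = 0.3833/0.7500 = 0.5110
Terminal stock prices: S_uu = 168.2, S_ud = 81.2, S_dd = 39.2
Terminal payoffs (S − K): max(83.2, 0) = 83.2, max(-3.8, 0) = 0, max(-45.8, 0) = 0
Node u (S = 116): V_u = e^(−0.08)·[0.5110·83.2000 + 0.4890·0.0000] = 39.2503
Node d (S = 56): V_d = e^(−0.08)·[0.5110·0.0000 + 0.4890·0.0000] = 0.0000
Node 0 (S = 80): V_0 = e^(−0.08)·[0.5110·39.2503 + 0.4890·0.0000] = 18.5166

$18.52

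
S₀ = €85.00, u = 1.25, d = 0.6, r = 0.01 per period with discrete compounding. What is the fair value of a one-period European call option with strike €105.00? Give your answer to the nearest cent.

Risk-neutral probability p = (1 + 0.01 − 0.6)/(1.25 − 0.6) = 0.4100/0.6500 = 0.6308
Terminal stock prices: S_u = 106.2, S_d = 51
Terminal payoffs (S − K): max(1.25, 0) = 1.25, max(-54, 0) = 0
Node 0 (S = 85): V_0 = 1/1.01·[0.6308·1.2500 + 0.3692·0.0000] = 0.7807

€0.78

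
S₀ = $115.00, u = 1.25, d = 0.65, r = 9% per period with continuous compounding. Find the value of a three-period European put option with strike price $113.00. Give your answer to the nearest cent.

$7.07

Risk-neutral probability p = (e^0.09 − 0.65)/(1.25 − 0.65) = 0.4442/0.6000 = 0.7403
Terminal stock prices: S_uuu = 224.6, S_uud = 116.8, S_udd = 60.73, S_ddd = 31.58
Terminal payoffs (K − S): max(-111.6, 0) = 0, max(-3.797, 0) = 0, max(52.27, 0) = 52.27, max(81.42, 0) = 81.42
Node uu (S = 179.7): V_uu = e^(−0.09)·[0.7403·0.0000 + 0.2597·0.0000] = 0.0000
Node ud (S = 93.44): V_ud = e^(−0.09)·[0.7403·0.0000 + 0.2597·52.2656] = 12.4056
Node dd (S = 48.59): V_dd = e^(−0.09)·[0.7403·52.2656 + 0.2597·81.4181] = 54.6867
Node u (S = 143.8): V_u = e^(−0.09)·[0.7403·0.0000 + 0.2597·12.4056] = 2.9445
Node d (S = 74.75): V_d = e^(−0.09)·[0.7403·12.4056 + 0.2597·54.6867] = 21.3736
Node 0 (S = 115): V_0 = e^(−0.09)·[0.7403·2.9445 + 0.2597·21.3736] = 7.0654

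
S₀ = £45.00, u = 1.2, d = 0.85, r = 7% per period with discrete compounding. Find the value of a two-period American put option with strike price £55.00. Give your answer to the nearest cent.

Risk-neutral probability p = (1 + 0.07 − 0.85)/(1.2 − 0.85) = 0.2200/0.3500 = 0.6286
Terminal stock prices: S_uu = 64.8, S_ud = 45.9, S_dd = 32.51
Terminal payoffs (K − S): max(-9.8, 0) = 0, max(9.1, 0) = 9.1, max(22.49, 0) = 22.49
Node u (S = 54): continuation = 1/1.07·[0.6286·0.0000 + 0.3714·9.1000] = 3.1589; exercise value = 1.0000 ≤ continuation, so V_u = 3.1589
Node d (S = 38.25): continuation = 1/1.07·[0.6286·9.1000 + 0.3714·22.4875] = 13.1519; exercise value = 16.7500 > continuation, so V_d = 16.7500 (exercise)
Node 0 (S = 45): continuation = 1/1.07·[0.6286·3.1589 + 0.3714·16.7500] = 7.6701; exercise value = 10.0000 > continuation, so V_0 = 10.0000 (exercise)

£10.00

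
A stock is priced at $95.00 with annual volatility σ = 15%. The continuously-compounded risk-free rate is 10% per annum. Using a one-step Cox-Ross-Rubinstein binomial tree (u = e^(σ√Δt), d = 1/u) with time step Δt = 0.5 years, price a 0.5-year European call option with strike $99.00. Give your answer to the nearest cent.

CRR parameters: u = e^(σ√Δt) = e^(0.15·√0.5) = 1.1119, d = 1/u = 0.8994
Per-period rate: rΔt = 0.1·0.5 = 0.05, so R = e^0.05 = 1.0513
Risk-neutral probability p = (e^0.05 − 0.8994)/(1.1119 − 0.8994) = 0.1519/0.2125 = 0.7148
Terminal stock prices: S_u = 105.6, S_d = 85.44
Terminal payoffs (S − K): max(6.63, 0) = 6.63, max(-13.56, 0) = 0
Node 0 (S = 95): V_0 = e^(−0.05)·[0.7148·6.6301 + 0.2852·0.0000] = 4.5077

$4.51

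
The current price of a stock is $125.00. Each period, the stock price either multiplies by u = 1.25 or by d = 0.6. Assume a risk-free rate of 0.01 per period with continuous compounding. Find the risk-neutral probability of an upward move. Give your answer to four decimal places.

p = 0.6308

Risk-neutral probability p = (e^0.01 − 0.6)/(1.25 − 0.6) = 0.4101/0.6500 = 0.6308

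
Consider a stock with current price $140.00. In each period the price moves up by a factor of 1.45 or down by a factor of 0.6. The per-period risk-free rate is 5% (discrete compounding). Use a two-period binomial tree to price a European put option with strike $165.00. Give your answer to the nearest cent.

$42.54

Risk-neutral probability p = (1 + 0.05 − 0.6)/(1.45 − 0.6) = 0.4500/0.8500 = 0.5294
Terminal stock prices: S_uu = 294.4, S_ud = 121.8, S_dd = 50.4
Terminal payoffs (K − S): max(-129.4, 0) = 0, max(43.2, 0) = 43.2, max(114.6, 0) = 114.6
Node u (S = 203): V_u = 1/1.05·[0.5294·0.0000 + 0.4706·43.2000] = 19.3613
Node d (S = 84): V_d = 1/1.05·[0.5294·43.2000 + 0.4706·114.6000] = 73.1429
Node 0 (S = 140): V_0 = 1/1.05·[0.5294·19.3613 + 0.4706·73.1429] = 42.5431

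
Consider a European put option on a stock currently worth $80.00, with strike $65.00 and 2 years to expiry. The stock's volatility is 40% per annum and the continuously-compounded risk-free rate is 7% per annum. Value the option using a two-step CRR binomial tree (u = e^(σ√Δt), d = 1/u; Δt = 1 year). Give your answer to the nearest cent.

CRR parameters: u = e^(σ√Δt) = e^(0.4·√1) = 1.4918, d = 1/u = 0.6703
Per-period rate: rΔt = 0.07·1 = 0.07, so R = e^0.07 = 1.0725
Risk-neutral probability p = (e^0.07 − 0.6703)/(1.4918 − 0.6703) = 0.4022/0.8215 = 0.4896
Terminal stock prices: S_uu = 178, S_ud = 80, S_dd = 35.95
Terminal payoffs (K − S): max(-113, 0) = 0, max(-15, 0) = 0, max(29.05, 0) = 29.05
Node u (S = 119.3): V_u = e^(−0.07)·[0.4896·0.0000 + 0.5104·0.0000] = 0.0000
Node d (S = 53.63): V_d = e^(−0.07)·[0.4896·0.0000 + 0.5104·29.0537] = 13.8271
Node 0 (S = 80): V_0 = e^(−0.07)·[0.4896·0.0000 + 0.5104·13.8271] = 6.5806

$6.58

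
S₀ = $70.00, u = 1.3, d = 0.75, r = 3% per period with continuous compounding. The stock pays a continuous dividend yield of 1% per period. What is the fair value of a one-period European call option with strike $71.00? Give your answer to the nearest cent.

Per-period risk-free factor R = e^0.03 = 1.0305; dividend-adjusted growth = e^(0.03−0.01) = 1.0202.
Risk-neutral probability p = (1.0202 − 0.75)/(1.3 − 0.75) = 0.2702/0.5500 = 0.4913
Terminal stock prices: S_u = 91, S_d = 52.5
Terminal payoffs (S − K): max(20, 0) = 20, max(-18.5, 0) = 0
Node 0 (S = 70): V_0 = e^(−0.03)·[0.4913·20.0000 + 0.5087·0.0000] = 9.5351

$9.54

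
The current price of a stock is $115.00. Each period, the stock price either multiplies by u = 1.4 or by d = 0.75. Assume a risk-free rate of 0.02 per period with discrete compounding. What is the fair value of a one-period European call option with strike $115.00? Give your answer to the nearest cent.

Risk-neutral probability p = (1 + 0.02 − 0.75)/(1.4 − 0.75) = 0.2700/0.6500 = 0.4154
Terminal stock prices: S_u = 161, S_d = 86.25
Terminal payoffs (S − K): max(46, 0) = 46, max(-28.75, 0) = 0
Node 0 (S = 115): V_0 = 1/1.02·[0.4154·46.0000 + 0.5846·0.0000] = 18.7330

$18.73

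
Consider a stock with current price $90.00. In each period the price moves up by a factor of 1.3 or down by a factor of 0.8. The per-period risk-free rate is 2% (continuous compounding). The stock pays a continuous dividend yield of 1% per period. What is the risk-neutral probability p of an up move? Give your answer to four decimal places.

Per-period risk-free factor R = e^0.02 = 1.0202; dividend-adjusted growth = e^(0.02−0.01) = 1.0101.
Risk-neutral probability p = (1.0101 − 0.8)/(1.3 − 0.8) = 0.2101/0.5000 = 0.4201

p = 0.4201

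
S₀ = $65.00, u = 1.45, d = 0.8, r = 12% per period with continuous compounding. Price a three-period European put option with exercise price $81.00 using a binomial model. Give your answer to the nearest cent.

$9.44

Risk-neutral probability p = (e^0.12 − 0.8)/(1.45 − 0.8) = 0.3275/0.6500 = 0.5038
Terminal stock prices: S_uuu = 198.2, S_uud = 109.3, S_udd = 60.32, S_ddd = 33.28
Terminal payoffs (K − S): max(-117.2, 0) = 0, max(-28.33, 0) = 0, max(20.68, 0) = 20.68, max(47.72, 0) = 47.72
Node uu (S = 136.7): V_uu = e^(−0.12)·[0.5038·0.0000 + 0.4962·0.0000] = 0.0000
Node ud (S = 75.4): V_ud = e^(−0.12)·[0.5038·0.0000 + 0.4962·20.6800] = 9.1003
Node dd (S = 41.6): V_dd = e^(−0.12)·[0.5038·20.6800 + 0.4962·47.7200] = 30.2406
Node u (S = 94.25): V_u = e^(−0.12)·[0.5038·0.0000 + 0.4962·9.1003] = 4.0046
Node d (S = 52): V_d = e^(−0.12)·[0.5038·9.1003 + 0.4962·30.2406] = 17.3741
Node 0 (S = 65): V_0 = e^(−0.12)·[0.5038·4.0046 + 0.4962·17.3741] = 9.4351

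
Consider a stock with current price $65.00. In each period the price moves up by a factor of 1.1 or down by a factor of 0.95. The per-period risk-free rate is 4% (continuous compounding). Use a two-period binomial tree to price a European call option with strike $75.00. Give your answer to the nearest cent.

$1.23

Risk-neutral probability p = (e^0.04 − 0.95)/(1.1 − 0.95) = 0.0908/0.1500 = 0.6054
Terminal stock prices: S_uu = 78.65, S_ud = 67.92, S_dd = 58.66
Terminal payoffs (S − K): max(3.65, 0) = 3.65, max(-7.075, 0) = 0, max(-16.34, 0) = 0
Node u (S = 71.5): V_u = e^(−0.04)·[0.6054·3.6500 + 0.3946·0.0000] = 2.1231
Node d (S = 61.75): V_d = e^(−0.04)·[0.6054·0.0000 + 0.3946·0.0000] = 0.0000
Node 0 (S = 65): V_0 = e^(−0.04)·[0.6054·2.1231 + 0.3946·0.0000] = 1.2349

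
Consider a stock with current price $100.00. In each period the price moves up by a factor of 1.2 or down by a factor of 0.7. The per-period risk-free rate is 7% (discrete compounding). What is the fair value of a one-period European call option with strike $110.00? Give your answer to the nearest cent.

Risk-neutral probability p = (1 + 0.07 − 0.7)/(1.2 − 0.7) = 0.3700/0.5000 = 0.7400
Terminal stock prices: S_u = 120, S_d = 70
Terminal payoffs (S − K): max(10, 0) = 10, max(-40, 0) = 0
Node 0 (S = 100): V_0 = 1/1.07·[0.7400·10.0000 + 0.2600·0.0000] = 6.9159

$6.92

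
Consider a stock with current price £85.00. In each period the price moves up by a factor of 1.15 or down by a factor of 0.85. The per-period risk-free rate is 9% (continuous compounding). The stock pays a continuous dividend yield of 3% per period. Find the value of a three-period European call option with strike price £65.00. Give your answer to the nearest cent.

Per-period risk-free factor R = e^0.09 = 1.0942; dividend-adjusted growth = e^(0.09−0.03) = 1.0618.
Risk-neutral probability p = (1.0618 − 0.85)/(1.15 − 0.85) = 0.2118/0.3000 = 0.7061
Terminal stock prices: S_uuu = 129.3, S_uud = 95.55, S_udd = 70.62, S_ddd = 52.2
Terminal payoffs (S − K): max(64.27, 0) = 64.27, max(30.55, 0) = 30.55, max(5.624, 0) = 5.624, max(-12.8, 0) = 0
Node uu (S = 112.4): V_uu = e^(−0.09)·[0.7061·64.2744 + 0.2939·30.5506] = 49.6847
Node ud (S = 83.09): V_ud = e^(−0.09)·[0.7061·30.5506 + 0.2939·5.6244] = 21.2264
Node dd (S = 61.41): V_dd = e^(−0.09)·[0.7061·5.6244 + 0.2939·0.0000] = 3.6297
Node u (S = 97.75): V_u = e^(−0.09)·[0.7061·49.6847 + 0.2939·21.2264] = 37.7649
Node d (S = 72.25): V_d = e^(−0.09)·[0.7061·21.2264 + 0.2939·3.6297] = 14.6732
Node 0 (S = 85): V_0 = e^(−0.09)·[0.7061·37.7649 + 0.2939·14.6732] = 28.3125

£28.31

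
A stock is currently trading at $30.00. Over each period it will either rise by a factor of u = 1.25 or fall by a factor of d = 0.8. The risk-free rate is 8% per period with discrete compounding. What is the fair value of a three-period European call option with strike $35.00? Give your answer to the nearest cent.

$5.38

Risk-neutral probability p = (1 + 0.08 − 0.8)/(1.25 − 0.8) = 0.2800/0.4500 = 0.6222
Terminal stock prices: S_uuu = 58.59, S_uud = 37.5, S_udd = 24, S_ddd = 15.36
Terminal payoffs (S − K): max(23.59, 0) = 23.59, max(2.5, 0) = 2.5, max(-11, 0) = 0, max(-19.64, 0) = 0
Node uu (S = 46.88): V_uu = 1/1.08·[0.6222·23.5938 + 0.3778·2.5000] = 14.4676
Node ud (S = 30): V_ud = 1/1.08·[0.6222·2.5000 + 0.3778·0.0000] = 1.4403
Node dd (S = 19.2): V_dd = 1/1.08·[0.6222·0.0000 + 0.3778·0.0000] = 0.0000
Node u (S = 37.5): V_u = 1/1.08·[0.6222·14.4676 + 0.3778·1.4403] = 8.8391
Node d (S = 24): V_d = 1/1.08·[0.6222·1.4403 + 0.3778·0.0000] = 0.8298
Node 0 (S = 30): V_0 = 1/1.08·[0.6222·8.8391 + 0.3778·0.8298] = 5.3827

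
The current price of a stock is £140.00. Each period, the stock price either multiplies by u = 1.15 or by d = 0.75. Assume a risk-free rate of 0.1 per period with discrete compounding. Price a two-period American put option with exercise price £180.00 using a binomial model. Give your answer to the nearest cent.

Risk-neutral probability p = (1 + 0.1 − 0.75)/(1.15 − 0.75) = 0.3500/0.4000 = 0.8750
Terminal stock prices: S_uu = 185.1, S_ud = 120.8, S_dd = 78.75
Terminal payoffs (K − S): max(-5.15, 0) = 0, max(59.25, 0) = 59.25, max(101.2, 0) = 101.2
Node u (S = 161): continuation = 1/1.1·[0.8750·0.0000 + 0.1250·59.2500] = 6.7330; exercise value = 19.0000 > continuation, so V_u = 19.0000 (exercise)
Node d (S = 105): continuation = 1/1.1·[0.8750·59.2500 + 0.1250·101.2500] = 58.6364; exercise value = 75.0000 > continuation, so V_d = 75.0000 (exercise)
Node 0 (S = 140): continuation = 1/1.1·[0.8750·19.0000 + 0.1250·75.0000] = 23.6364; exercise value = 40.0000 > continuation, so V_0 = 40.0000 (exercise)

£40.00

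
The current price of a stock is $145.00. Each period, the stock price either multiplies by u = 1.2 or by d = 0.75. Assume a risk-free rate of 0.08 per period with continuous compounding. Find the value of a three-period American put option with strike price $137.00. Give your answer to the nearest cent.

$8.30

Risk-neutral probability p = (e^0.08 − 0.75)/(1.2 − 0.75) = 0.3333/0.4500 = 0.7406
Terminal stock prices: S_uuu = 250.6, S_uud = 156.6, S_udd = 97.88, S_ddd = 61.17
Terminal payoffs (K − S): max(-113.6, 0) = 0, max(-19.6, 0) = 0, max(39.12, 0) = 39.12, max(75.83, 0) = 75.83
Node uu (S = 208.8): continuation = e^(−0.08)·[0.7406·0.0000 + 0.2594·0.0000] = 0.0000; exercise value = 0.0000 ≤ continuation, so V_uu = 0.0000
Node ud (S = 130.5): continuation = e^(−0.08)·[0.7406·0.0000 + 0.2594·39.1250] = 9.3674; exercise value = 6.5000 ≤ continuation, so V_ud = 9.3674
Node dd (S = 81.56): continuation = e^(−0.08)·[0.7406·39.1250 + 0.2594·75.8281] = 44.9044; exercise value = 55.4375 > continuation, so V_dd = 55.4375 (exercise)
Node u (S = 174): continuation = e^(−0.08)·[0.7406·0.0000 + 0.2594·9.3674] = 2.2427; exercise value = 0.0000 ≤ continuation, so V_u = 2.2427
Node d (S = 108.8): continuation = e^(−0.08)·[0.7406·9.3674 + 0.2594·55.4375] = 19.6773; exercise value = 28.2500 > continuation, so V_d = 28.2500 (exercise)
Node 0 (S = 145): continuation = e^(−0.08)·[0.7406·2.2427 + 0.2594·28.2500] = 8.2970; exercise value = 0.0000 ≤ continuation, so V_0 = 8.2970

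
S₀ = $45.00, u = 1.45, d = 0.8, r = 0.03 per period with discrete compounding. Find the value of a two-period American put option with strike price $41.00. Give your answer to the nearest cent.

Risk-neutral probability p = (1 + 0.03 − 0.8)/(1.45 − 0.8) = 0.2300/0.6500 = 0.3538
Terminal stock prices: S_uu = 94.61, S_ud = 52.2, S_dd = 28.8
Terminal payoffs (K − S): max(-53.61, 0) = 0, max(-11.2, 0) = 0, max(12.2, 0) = 12.2
Node u (S = 65.25): continuation = 1/1.03·[0.3538·0.0000 + 0.6462·0.0000] = 0.0000; exercise value = 0.0000 ≤ continuation, so V_u = 0.0000
Node d (S = 36): continuation = 1/1.03·[0.3538·0.0000 + 0.6462·12.2000] = 7.6535; exercise value = 5.0000 ≤ continuation, so V_d = 7.6535
Node 0 (S = 45): continuation = 1/1.03·[0.3538·0.0000 + 0.6462·7.6535] = 4.8013; exercise value = 0.0000 ≤ continuation, so V_0 = 4.8013

$4.80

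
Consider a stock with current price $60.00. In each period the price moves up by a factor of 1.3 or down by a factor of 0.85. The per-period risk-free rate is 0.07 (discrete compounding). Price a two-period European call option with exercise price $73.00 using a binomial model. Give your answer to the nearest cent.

$5.93

Risk-neutral probability p = (1 + 0.07 − 0.85)/(1.3 − 0.85) = 0.2200/0.4500 = 0.4889
Terminal stock prices: S_uu = 101.4, S_ud = 66.3, S_dd = 43.35
Terminal payoffs (S − K): max(28.4, 0) = 28.4, max(-6.7, 0) = 0, max(-29.65, 0) = 0
Node u (S = 78): V_u = 1/1.07·[0.4889·28.4000 + 0.5111·0.0000] = 12.9761
Node d (S = 51): V_d = 1/1.07·[0.4889·0.0000 + 0.5111·0.0000] = 0.0000
Node 0 (S = 60): V_0 = 1/1.07·[0.4889·12.9761 + 0.5111·0.0000] = 5.9289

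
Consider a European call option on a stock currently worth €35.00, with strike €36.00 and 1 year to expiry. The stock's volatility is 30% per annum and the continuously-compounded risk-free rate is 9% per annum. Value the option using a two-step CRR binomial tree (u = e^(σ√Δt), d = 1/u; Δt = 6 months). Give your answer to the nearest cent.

€4.92

CRR parameters: u = e^(σ√Δt) = e^(0.3·√0.5) = 1.2363, d = 1/u = 0.8089
Per-period rate: rΔt = 0.09·0.5 = 0.045, so R = e^0.045 = 1.0460
Risk-neutral probability p = (e^0.045 − 0.8089)/(1.2363 − 0.8089) = 0.2372/0.4275 = 0.5548
Terminal stock prices: S_uu = 53.5, S_ud = 35, S_dd = 22.9
Terminal payoffs (S − K): max(17.5, 0) = 17.5, max(-1, 0) = 0, max(-13.1, 0) = 0
Node u (S = 43.27): V_u = e^(−0.045)·[0.5548·17.4963 + 0.4452·0.0000] = 9.2805
Node d (S = 28.31): V_d = e^(−0.045)·[0.5548·0.0000 + 0.4452·0.0000] = 0.0000
Node 0 (S = 35): V_0 = e^(−0.045)·[0.5548·9.2805 + 0.4452·0.0000] = 4.9227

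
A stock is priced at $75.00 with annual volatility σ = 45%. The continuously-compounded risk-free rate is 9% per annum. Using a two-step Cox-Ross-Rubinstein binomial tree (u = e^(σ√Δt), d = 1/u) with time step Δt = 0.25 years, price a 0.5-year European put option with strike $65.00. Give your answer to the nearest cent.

$4.20

CRR parameters: u = e^(σ√Δt) = e^(0.45·√0.25) = 1.2523, d = 1/u = 0.7985
Per-period rate: rΔt = 0.09·0.25 = 0.0225, so R = e^0.0225 = 1.0228
Risk-neutral probability p = (e^0.0225 − 0.7985)/(1.2523 − 0.7985) = 0.2242/0.4538 = 0.4941
Terminal stock prices: S_uu = 117.6, S_ud = 75, S_dd = 47.82
Terminal payoffs (K − S): max(-52.62, 0) = 0, max(-10, 0) = 0, max(17.18, 0) = 17.18
Node u (S = 93.92): V_u = e^(−0.0225)·[0.4941·0.0000 + 0.5059·0.0000] = 0.0000
Node d (S = 59.89): V_d = e^(−0.0225)·[0.4941·0.0000 + 0.5059·17.1779] = 8.4965
Node 0 (S = 75): V_0 = e^(−0.0225)·[0.4941·0.0000 + 0.5059·8.4965] = 4.2025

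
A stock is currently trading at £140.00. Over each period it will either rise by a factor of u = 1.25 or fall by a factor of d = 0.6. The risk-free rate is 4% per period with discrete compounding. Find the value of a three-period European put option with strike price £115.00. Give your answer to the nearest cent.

£12.34

Risk-neutral probability p = (1 + 0.04 − 0.6)/(1.25 − 0.6) = 0.4400/0.6500 = 0.6769
Terminal stock prices: S_uuu = 273.4, S_uud = 131.2, S_udd = 63, S_ddd = 30.24
Terminal payoffs (K − S): max(-158.4, 0) = 0, max(-16.25, 0) = 0, max(52, 0) = 52, max(84.76, 0) = 84.76
Node uu (S = 218.8): V_uu = 1/1.04·[0.6769·0.0000 + 0.3231·0.0000] = 0.0000
Node ud (S = 105): V_ud = 1/1.04·[0.6769·0.0000 + 0.3231·52.0000] = 16.1538
Node dd (S = 50.4): V_dd = 1/1.04·[0.6769·52.0000 + 0.3231·84.7600] = 60.1769
Node u (S = 175): V_u = 1/1.04·[0.6769·0.0000 + 0.3231·16.1538] = 5.0182
Node d (S = 84): V_d = 1/1.04·[0.6769·16.1538 + 0.3231·60.1769] = 29.2084
Node 0 (S = 140): V_0 = 1/1.04·[0.6769·5.0182 + 0.3231·29.2084] = 12.3399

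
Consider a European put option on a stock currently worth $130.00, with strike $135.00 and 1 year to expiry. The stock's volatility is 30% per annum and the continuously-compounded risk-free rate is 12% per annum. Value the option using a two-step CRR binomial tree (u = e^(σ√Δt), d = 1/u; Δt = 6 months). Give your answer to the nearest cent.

CRR parameters: u = e^(σ√Δt) = e^(0.3·√0.5) = 1.2363, d = 1/u = 0.8089
Per-period rate: rΔt = 0.12·0.5 = 0.06, so R = e^0.06 = 1.0618
Risk-neutral probability p = (e^0.06 − 0.8089)/(1.2363 − 0.8089) = 0.2530/0.4275 = 0.5918
Terminal stock prices: S_uu = 198.7, S_ud = 130, S_dd = 85.05
Terminal payoffs (K − S): max(-63.7, 0) = 0, max(5, 0) = 5, max(49.95, 0) = 49.95
Node u (S = 160.7): V_u = e^(−0.06)·[0.5918·0.0000 + 0.4082·5.0000] = 1.9220
Node d (S = 105.2): V_d = e^(−0.06)·[0.5918·5.0000 + 0.4082·49.9474] = 21.9867
Node 0 (S = 130): V_0 = e^(−0.06)·[0.5918·1.9220 + 0.4082·21.9867] = 9.5230

$9.52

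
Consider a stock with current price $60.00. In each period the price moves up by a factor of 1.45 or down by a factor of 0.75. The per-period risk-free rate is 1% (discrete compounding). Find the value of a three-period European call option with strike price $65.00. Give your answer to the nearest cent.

Risk-neutral probability p = (1 + 0.01 − 0.75)/(1.45 − 0.75) = 0.2600/0.7000 = 0.3714
Terminal stock prices: S_uuu = 182.9, S_uud = 94.61, S_udd = 48.94, S_ddd = 25.31
Terminal payoffs (S − K): max(117.9, 0) = 117.9, max(29.61, 0) = 29.61, max(-16.06, 0) = 0, max(-39.69, 0) = 0
Node uu (S = 126.2): V_uu = 1/1.01·[0.3714·117.9175 + 0.6286·29.6125] = 61.7936
Node ud (S = 65.25): V_ud = 1/1.01·[0.3714·29.6125 + 0.6286·0.0000] = 10.8900
Node dd (S = 33.75): V_dd = 1/1.01·[0.3714·0.0000 + 0.6286·0.0000] = 0.0000
Node u (S = 87): V_u = 1/1.01·[0.3714·61.7936 + 0.6286·10.8900] = 29.5020
Node d (S = 45): V_d = 1/1.01·[0.3714·10.8900 + 0.6286·0.0000] = 4.0048
Node 0 (S = 60): V_0 = 1/1.01·[0.3714·29.5020 + 0.6286·4.0048] = 13.3418

$13.34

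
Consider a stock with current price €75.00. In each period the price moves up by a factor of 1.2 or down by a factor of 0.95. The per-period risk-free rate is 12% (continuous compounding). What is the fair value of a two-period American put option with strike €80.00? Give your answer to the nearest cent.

Risk-neutral probability p = (e^0.12 − 0.95)/(1.2 − 0.95) = 0.1775/0.2500 = 0.7100
Terminal stock prices: S_uu = 108, S_ud = 85.5, S_dd = 67.69
Terminal payoffs (K − S): max(-28, 0) = 0, max(-5.5, 0) = 0, max(12.31, 0) = 12.31
Node u (S = 90): continuation = e^(−0.12)·[0.7100·0.0000 + 0.2900·0.0000] = 0.0000; exercise value = 0.0000 ≤ continuation, so V_u = 0.0000
Node d (S = 71.25): continuation = e^(−0.12)·[0.7100·0.0000 + 0.2900·12.3125] = 3.1670; exercise value = 8.7500 > continuation, so V_d = 8.7500 (exercise)
Node 0 (S = 75): continuation = e^(−0.12)·[0.7100·0.0000 + 0.2900·8.7500] = 2.2507; exercise value = 5.0000 > continuation, so V_0 = 5.0000 (exercise)

€5.00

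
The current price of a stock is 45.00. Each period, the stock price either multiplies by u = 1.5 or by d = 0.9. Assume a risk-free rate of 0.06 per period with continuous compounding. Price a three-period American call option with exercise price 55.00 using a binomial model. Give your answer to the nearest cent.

Risk-neutral probability p = (e^0.06 − 0.9)/(1.5 − 0.9) = 0.1618/0.6000 = 0.2697
Terminal stock prices: S_uuu = 151.9, S_uud = 91.12, S_udd = 54.68, S_ddd = 32.81
Terminal payoffs (S − K): max(96.88, 0) = 96.88, max(36.12, 0) = 36.12, max(-0.325, 0) = 0, max(-22.19, 0) = 0
Node uu (S = 101.2): continuation = e^(−0.06)·[0.2697·96.8750 + 0.7303·36.1250] = 49.4530; exercise value = 46.2500 ≤ continuation, so V_uu = 49.4530
Node ud (S = 60.75): continuation = e^(−0.06)·[0.2697·36.1250 + 0.7303·0.0000] = 9.1765; exercise value = 5.7500 ≤ continuation, so V_ud = 9.1765
Node dd (S = 36.45): continuation = e^(−0.06)·[0.2697·0.0000 + 0.7303·0.0000] = 0.0000; exercise value = 0.0000 ≤ continuation, so V_dd = 0.0000
Node u (S = 67.5): continuation = e^(−0.06)·[0.2697·49.4530 + 0.7303·9.1765] = 18.8731; exercise value = 12.5000 ≤ continuation, so V_u = 18.8731
Node d (S = 40.5): continuation = e^(−0.06)·[0.2697·9.1765 + 0.7303·0.0000] = 2.3310; exercise value = 0.0000 ≤ continuation, so V_d = 2.3310
Node 0 (S = 45): continuation = e^(−0.06)·[0.2697·18.8731 + 0.7303·2.3310] = 6.3973; exercise value = 0.0000 ≤ continuation, so V_0 = 6.3973

6.40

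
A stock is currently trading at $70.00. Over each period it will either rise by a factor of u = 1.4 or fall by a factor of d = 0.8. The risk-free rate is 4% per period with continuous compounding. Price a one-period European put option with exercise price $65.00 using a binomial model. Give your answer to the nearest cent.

Risk-neutral probability p = (e^0.04 − 0.8)/(1.4 − 0.8) = 0.2408/0.6000 = 0.4014
Terminal stock prices: S_u = 98, S_d = 56
Terminal payoffs (K − S): max(-33, 0) = 0, max(9, 0) = 9
Node 0 (S = 70): V_0 = e^(−0.04)·[0.4014·0.0000 + 0.5986·9.0000] = 5.1766

$5.18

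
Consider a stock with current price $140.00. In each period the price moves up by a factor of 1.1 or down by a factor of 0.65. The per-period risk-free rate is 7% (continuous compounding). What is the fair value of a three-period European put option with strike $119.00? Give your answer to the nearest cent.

$1.64

Risk-neutral probability p = (e^0.07 − 0.65)/(1.1 − 0.65) = 0.4225/0.4500 = 0.9389
Terminal stock prices: S_uuu = 186.3, S_uud = 110.1, S_udd = 65.07, S_ddd = 38.45
Terminal payoffs (K − S): max(-67.34, 0) = 0, max(8.89, 0) = 8.89, max(53.93, 0) = 53.93, max(80.55, 0) = 80.55
Node uu (S = 169.4): V_uu = e^(−0.07)·[0.9389·0.0000 + 0.0611·8.8900] = 0.5064
Node ud (S = 100.1): V_ud = e^(−0.07)·[0.9389·8.8900 + 0.0611·53.9350] = 10.8549
Node dd (S = 59.15): V_dd = e^(−0.07)·[0.9389·53.9350 + 0.0611·80.5525] = 51.8049
Node u (S = 154): V_u = e^(−0.07)·[0.9389·0.5064 + 0.0611·10.8549] = 1.0616
Node d (S = 91): V_d = e^(−0.07)·[0.9389·10.8549 + 0.0611·51.8049] = 12.4536
Node 0 (S = 140): V_0 = e^(−0.07)·[0.9389·1.0616 + 0.0611·12.4536] = 1.6388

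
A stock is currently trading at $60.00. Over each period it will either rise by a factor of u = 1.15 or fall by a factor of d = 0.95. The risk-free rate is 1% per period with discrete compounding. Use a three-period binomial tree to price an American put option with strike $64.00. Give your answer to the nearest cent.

Risk-neutral probability p = (1 + 0.01 − 0.95)/(1.15 − 0.95) = 0.0600/0.2000 = 0.3000
Terminal stock prices: S_uuu = 91.25, S_uud = 75.38, S_udd = 62.27, S_ddd = 51.44
Terminal payoffs (K − S): max(-27.25, 0) = 0, max(-11.38, 0) = 0, max(1.727, 0) = 1.727, max(12.56, 0) = 12.56
Node uu (S = 79.35): continuation = 1/1.01·[0.3000·0.0000 + 0.7000·0.0000] = 0.0000; exercise value = 0.0000 ≤ continuation, so V_uu = 0.0000
Node ud (S = 65.55): continuation = 1/1.01·[0.3000·0.0000 + 0.7000·1.7275] = 1.1973; exercise value = 0.0000 ≤ continuation, so V_ud = 1.1973
Node dd (S = 54.15): continuation = 1/1.01·[0.3000·1.7275 + 0.7000·12.5575] = 9.2163; exercise value = 9.8500 > continuation, so V_dd = 9.8500 (exercise)
Node u (S = 69): continuation = 1/1.01·[0.3000·0.0000 + 0.7000·1.1973] = 0.8298; exercise value = 0.0000 ≤ continuation, so V_u = 0.8298
Node d (S = 57): continuation = 1/1.01·[0.3000·1.1973 + 0.7000·9.8500] = 7.1824; exercise value = 7.0000 ≤ continuation, so V_d = 7.1824
Node 0 (S = 60): continuation = 1/1.01·[0.3000·0.8298 + 0.7000·7.1824] = 5.2243; exercise value = 4.0000 ≤ continuation, so V_0 = 5.2243

$5.22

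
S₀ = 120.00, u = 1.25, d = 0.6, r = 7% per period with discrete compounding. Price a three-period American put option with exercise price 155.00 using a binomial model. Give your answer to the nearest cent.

37.87

Risk-neutral probability p = (1 + 0.07 − 0.6)/(1.25 − 0.6) = 0.4700/0.6500 = 0.7231
Terminal stock prices: S_uuu = 234.4, S_uud = 112.5, S_udd = 54, S_ddd = 25.92
Terminal payoffs (K − S): max(-79.38, 0) = 0, max(42.5, 0) = 42.5, max(101, 0) = 101, max(129.1, 0) = 129.1
Node uu (S = 187.5): continuation = 1/1.07·[0.7231·0.0000 + 0.2769·42.5000] = 10.9993; exercise value = 0.0000 ≤ continuation, so V_uu = 10.9993
Node ud (S = 90): continuation = 1/1.07·[0.7231·42.5000 + 0.2769·101.0000] = 54.8598; exercise value = 65.0000 > continuation, so V_ud = 65.0000 (exercise)
Node dd (S = 43.2): continuation = 1/1.07·[0.7231·101.0000 + 0.2769·129.0800] = 101.6598; exercise value = 111.8000 > continuation, so V_dd = 111.8000 (exercise)
Node u (S = 150): continuation = 1/1.07·[0.7231·10.9993 + 0.2769·65.0000] = 24.2554; exercise value = 5.0000 ≤ continuation, so V_u = 24.2554
Node d (S = 72): continuation = 1/1.07·[0.7231·65.0000 + 0.2769·111.8000] = 72.8598; exercise value = 83.0000 > continuation, so V_d = 83.0000 (exercise)
Node 0 (S = 120): continuation = 1/1.07·[0.7231·24.2554 + 0.2769·83.0000] = 37.8721; exercise value = 35.0000 ≤ continuation, so V_0 = 37.8721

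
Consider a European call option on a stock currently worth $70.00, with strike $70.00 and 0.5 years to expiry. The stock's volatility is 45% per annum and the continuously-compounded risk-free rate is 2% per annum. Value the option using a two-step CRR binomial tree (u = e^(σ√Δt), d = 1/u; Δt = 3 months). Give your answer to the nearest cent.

CRR parameters: u = e^(σ√Δt) = e^(0.45·√0.25) = 1.2523, d = 1/u = 0.7985
Per-period rate: rΔt = 0.02·0.25 = 0.005, so R = e^0.005 = 1.0050
Risk-neutral probability p = (e^0.005 − 0.7985)/(1.2523 − 0.7985) = 0.2065/0.4538 = 0.4550
Terminal stock prices: S_uu = 109.8, S_ud = 70, S_dd = 44.63
Terminal payoffs (S − K): max(39.78, 0) = 39.78, max(0, 0) = 0, max(-25.37, 0) = 0
Node u (S = 87.66): V_u = e^(−0.005)·[0.4550·39.7819 + 0.5450·0.0000] = 18.0117
Node d (S = 55.9): V_d = e^(−0.005)·[0.4550·0.0000 + 0.5450·0.0000] = 0.0000
Node 0 (S = 70): V_0 = e^(−0.005)·[0.4550·18.0117 + 0.5450·0.0000] = 8.1550

$8.16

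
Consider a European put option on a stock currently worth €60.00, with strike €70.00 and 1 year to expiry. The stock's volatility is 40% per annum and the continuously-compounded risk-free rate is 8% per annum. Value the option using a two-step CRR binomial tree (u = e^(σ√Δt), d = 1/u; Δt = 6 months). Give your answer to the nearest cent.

CRR parameters: u = e^(σ√Δt) = e^(0.4·√0.5) = 1.3269, d = 1/u = 0.7536
Per-period rate: rΔt = 0.08·0.5 = 0.04, so R = e^0.04 = 1.0408
Risk-neutral probability p = (e^0.04 − 0.7536)/(1.3269 − 0.7536) = 0.2872/0.5733 = 0.5009
Terminal stock prices: S_uu = 105.6, S_ud = 60, S_dd = 34.08
Terminal payoffs (K − S): max(-35.64, 0) = 0, max(10, 0) = 10, max(35.92, 0) = 35.92
Node u (S = 79.61): V_u = e^(−0.04)·[0.5009·0.0000 + 0.4991·10.0000] = 4.7948
Node d (S = 45.22): V_d = e^(−0.04)·[0.5009·10.0000 + 0.4991·35.9218] = 22.0370
Node 0 (S = 60): V_0 = e^(−0.04)·[0.5009·4.7948 + 0.4991·22.0370] = 12.8742

€12.87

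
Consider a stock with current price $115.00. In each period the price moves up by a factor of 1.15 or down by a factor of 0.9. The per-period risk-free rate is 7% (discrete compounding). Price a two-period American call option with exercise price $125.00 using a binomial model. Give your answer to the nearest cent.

$10.94

Risk-neutral probability p = (1 + 0.07 − 0.9)/(1.15 − 0.9) = 0.1700/0.2500 = 0.6800
Terminal stock prices: S_uu = 152.1, S_ud = 119, S_dd = 93.15
Terminal payoffs (S − K): max(27.09, 0) = 27.09, max(-5.975, 0) = 0, max(-31.85, 0) = 0
Node u (S = 132.2): continuation = 1/1.07·[0.6800·27.0875 + 0.3200·0.0000] = 17.2145; exercise value = 7.2500 ≤ continuation, so V_u = 17.2145
Node d (S = 103.5): continuation = 1/1.07·[0.6800·0.0000 + 0.3200·0.0000] = 0.0000; exercise value = 0.0000 ≤ continuation, so V_d = 0.0000
Node 0 (S = 115): continuation = 1/1.07·[0.6800·17.2145 + 0.3200·0.0000] = 10.9400; exercise value = 0.0000 ≤ continuation, so V_0 = 10.9400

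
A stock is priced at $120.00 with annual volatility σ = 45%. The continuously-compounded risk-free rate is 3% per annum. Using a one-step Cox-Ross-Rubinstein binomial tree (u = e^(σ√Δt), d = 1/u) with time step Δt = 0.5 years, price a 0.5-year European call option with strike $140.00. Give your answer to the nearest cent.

$10.93

CRR parameters: u = e^(σ√Δt) = e^(0.45·√0.5) = 1.3746, d = 1/u = 0.7275
Per-period rate: rΔt = 0.03·0.5 = 0.015, so R = e^0.015 = 1.0151
Risk-neutral probability p = (e^0.015 − 0.7275)/(1.3746 − 0.7275) = 0.2877/0.6472 = 0.4445
Terminal stock prices: S_u = 165, S_d = 87.3
Terminal payoffs (S − K): max(24.96, 0) = 24.96, max(-52.7, 0) = 0
Node 0 (S = 120): V_0 = e^(−0.015)·[0.4445·24.9578 + 0.5555·0.0000] = 10.9278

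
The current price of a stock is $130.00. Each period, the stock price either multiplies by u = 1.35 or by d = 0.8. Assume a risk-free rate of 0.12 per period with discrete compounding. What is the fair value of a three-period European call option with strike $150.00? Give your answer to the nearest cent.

Risk-neutral probability p = (1 + 0.12 − 0.8)/(1.35 − 0.8) = 0.3200/0.5500 = 0.5818
Terminal stock prices: S_uuu = 319.8, S_uud = 189.5, S_udd = 112.3, S_ddd = 66.56
Terminal payoffs (S − K): max(169.8, 0) = 169.8, max(39.54, 0) = 39.54, max(-37.68, 0) = 0, max(-83.44, 0) = 0
Node uu (S = 236.9): V_uu = 1/1.12·[0.5818·169.8488 + 0.4182·39.5400] = 102.9964
Node ud (S = 140.4): V_ud = 1/1.12·[0.5818·39.5400 + 0.4182·0.0000] = 20.5403
Node dd (S = 83.2): V_dd = 1/1.12·[0.5818·0.0000 + 0.4182·0.0000] = 0.0000
Node u (S = 175.5): V_u = 1/1.12·[0.5818·102.9964 + 0.4182·20.5403] = 61.1739
Node d (S = 104): V_d = 1/1.12·[0.5818·20.5403 + 0.4182·0.0000] = 10.6703
Node 0 (S = 130): V_0 = 1/1.12·[0.5818·61.1739 + 0.4182·10.6703] = 35.7627

$35.76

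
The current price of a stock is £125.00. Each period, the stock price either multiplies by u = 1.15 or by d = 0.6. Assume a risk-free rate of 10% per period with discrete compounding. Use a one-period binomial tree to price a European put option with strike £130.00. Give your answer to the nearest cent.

Risk-neutral probability p = (1 + 0.1 − 0.6)/(1.15 − 0.6) = 0.5000/0.5500 = 0.9091
Terminal stock prices: S_u = 143.8, S_d = 75
Terminal payoffs (K − S): max(-13.75, 0) = 0, max(55, 0) = 55
Node 0 (S = 125): V_0 = 1/1.1·[0.9091·0.0000 + 0.0909·55.0000] = 4.5455

£4.55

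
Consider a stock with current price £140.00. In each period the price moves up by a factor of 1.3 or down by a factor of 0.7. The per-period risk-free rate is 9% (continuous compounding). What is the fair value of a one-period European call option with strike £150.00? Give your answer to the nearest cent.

Risk-neutral probability p = (e^0.09 − 0.7)/(1.3 − 0.7) = 0.3942/0.6000 = 0.6570
Terminal stock prices: S_u = 182, S_d = 98
Terminal payoffs (S − K): max(32, 0) = 32, max(-52, 0) = 0
Node 0 (S = 140): V_0 = e^(−0.09)·[0.6570·32.0000 + 0.3430·0.0000] = 19.2132

£19.21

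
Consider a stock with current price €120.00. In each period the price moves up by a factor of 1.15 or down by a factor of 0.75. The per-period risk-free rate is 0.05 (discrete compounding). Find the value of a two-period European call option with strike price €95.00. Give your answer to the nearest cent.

Risk-neutral probability p = (1 + 0.05 − 0.75)/(1.15 − 0.75) = 0.3000/0.4000 = 0.7500
Terminal stock prices: S_uu = 158.7, S_ud = 103.5, S_dd = 67.5
Terminal payoffs (S − K): max(63.7, 0) = 63.7, max(8.5, 0) = 8.5, max(-27.5, 0) = 0
Node u (S = 138): V_u = 1/1.05·[0.7500·63.7000 + 0.2500·8.5000] = 47.5238
Node d (S = 90): V_d = 1/1.05·[0.7500·8.5000 + 0.2500·0.0000] = 6.0714
Node 0 (S = 120): V_0 = 1/1.05·[0.7500·47.5238 + 0.2500·6.0714] = 35.3912

€35.39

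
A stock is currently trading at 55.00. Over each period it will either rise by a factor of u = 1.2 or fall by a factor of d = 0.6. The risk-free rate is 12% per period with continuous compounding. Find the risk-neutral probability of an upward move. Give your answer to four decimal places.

p = 0.8792

Risk-neutral probability p = (e^0.12 − 0.6)/(1.2 − 0.6) = 0.5275/0.6000 = 0.8792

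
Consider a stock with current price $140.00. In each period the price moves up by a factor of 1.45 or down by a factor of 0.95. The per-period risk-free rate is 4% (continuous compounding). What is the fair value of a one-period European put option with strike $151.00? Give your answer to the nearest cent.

$14.15

Risk-neutral probability p = (e^0.04 − 0.95)/(1.45 − 0.95) = 0.0908/0.5000 = 0.1816
Terminal stock prices: S_u = 203, S_d = 133
Terminal payoffs (K − S): max(-52, 0) = 0, max(18, 0) = 18
Node 0 (S = 140): V_0 = e^(−0.04)·[0.1816·0.0000 + 0.8184·18.0000] = 14.1532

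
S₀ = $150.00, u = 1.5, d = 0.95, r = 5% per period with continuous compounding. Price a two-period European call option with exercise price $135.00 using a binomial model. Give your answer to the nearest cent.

$27.85

Risk-neutral probability p = (e^0.05 − 0.95)/(1.5 − 0.95) = 0.1013/0.5500 = 0.1841
Terminal stock prices: S_uu = 337.5, S_ud = 213.8, S_dd = 135.4
Terminal payoffs (S − K): max(202.5, 0) = 202.5, max(78.75, 0) = 78.75, max(0.375, 0) = 0.375
Node u (S = 225): V_u = e^(−0.05)·[0.1841·202.5000 + 0.8159·78.7500] = 96.5840
Node d (S = 142.5): V_d = e^(−0.05)·[0.1841·78.7500 + 0.8159·0.3750] = 14.0840
Node 0 (S = 150): V_0 = e^(−0.05)·[0.1841·96.5840 + 0.8159·14.0840] = 27.8469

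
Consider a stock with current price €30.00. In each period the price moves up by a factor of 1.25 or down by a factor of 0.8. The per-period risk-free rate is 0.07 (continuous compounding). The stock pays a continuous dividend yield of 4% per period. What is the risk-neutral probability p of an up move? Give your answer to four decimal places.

p = 0.5121

Per-period risk-free factor R = e^0.07 = 1.0725; dividend-adjusted growth = e^(0.07−0.04) = 1.0305.
Risk-neutral probability p = (1.0305 − 0.8)/(1.25 − 0.8) = 0.2305/0.4500 = 0.5121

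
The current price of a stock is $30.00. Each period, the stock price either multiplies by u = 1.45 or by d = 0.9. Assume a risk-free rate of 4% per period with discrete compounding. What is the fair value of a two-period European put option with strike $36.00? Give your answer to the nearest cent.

Risk-neutral probability p = (1 + 0.04 − 0.9)/(1.45 − 0.9) = 0.1400/0.5500 = 0.2545
Terminal stock prices: S_uu = 63.08, S_ud = 39.15, S_dd = 24.3
Terminal payoffs (K − S): max(-27.08, 0) = 0, max(-3.15, 0) = 0, max(11.7, 0) = 11.7
Node u (S = 43.5): V_u = 1/1.04·[0.2545·0.0000 + 0.7455·0.0000] = 0.0000
Node d (S = 27): V_d = 1/1.04·[0.2545·0.0000 + 0.7455·11.7000] = 8.3864
Node 0 (S = 30): V_0 = 1/1.04·[0.2545·0.0000 + 0.7455·8.3864] = 6.0112

$6.01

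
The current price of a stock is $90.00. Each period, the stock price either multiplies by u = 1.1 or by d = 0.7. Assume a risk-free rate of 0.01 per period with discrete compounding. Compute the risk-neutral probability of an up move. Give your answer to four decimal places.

p = 0.7750

Risk-neutral probability p = (1 + 0.01 − 0.7)/(1.1 − 0.7) = 0.3100/0.4000 = 0.7750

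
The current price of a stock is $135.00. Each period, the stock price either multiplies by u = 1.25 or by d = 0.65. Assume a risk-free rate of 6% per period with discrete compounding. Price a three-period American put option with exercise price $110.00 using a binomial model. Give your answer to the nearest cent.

Risk-neutral probability p = (1 + 0.06 − 0.65)/(1.25 − 0.65) = 0.4100/0.6000 = 0.6833
Terminal stock prices: S_uuu = 263.7, S_uud = 137.1, S_udd = 71.3, S_ddd = 37.07
Terminal payoffs (K − S): max(-153.7, 0) = 0, max(-27.11, 0) = 0, max(38.7, 0) = 38.7, max(72.93, 0) = 72.93
Node uu (S = 210.9): continuation = 1/1.06·[0.6833·0.0000 + 0.3167·0.0000] = 0.0000; exercise value = 0.0000 ≤ continuation, so V_uu = 0.0000
Node ud (S = 109.7): continuation = 1/1.06·[0.6833·0.0000 + 0.3167·38.7031] = 11.5623; exercise value = 0.3125 ≤ continuation, so V_ud = 11.5623
Node dd (S = 57.04): continuation = 1/1.06·[0.6833·38.7031 + 0.3167·72.9256] = 46.7361; exercise value = 52.9625 > continuation, so V_dd = 52.9625 (exercise)
Node u (S = 168.8): continuation = 1/1.06·[0.6833·0.0000 + 0.3167·11.5623] = 3.4541; exercise value = 0.0000 ≤ continuation, so V_u = 3.4541
Node d (S = 87.75): continuation = 1/1.06·[0.6833·11.5623 + 0.3167·52.9625] = 23.2758; exercise value = 22.2500 ≤ continuation, so V_d = 23.2758
Node 0 (S = 135): continuation = 1/1.06·[0.6833·3.4541 + 0.3167·23.2758] = 9.1802; exercise value = 0.0000 ≤ continuation, so V_0 = 9.1802

$9.18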